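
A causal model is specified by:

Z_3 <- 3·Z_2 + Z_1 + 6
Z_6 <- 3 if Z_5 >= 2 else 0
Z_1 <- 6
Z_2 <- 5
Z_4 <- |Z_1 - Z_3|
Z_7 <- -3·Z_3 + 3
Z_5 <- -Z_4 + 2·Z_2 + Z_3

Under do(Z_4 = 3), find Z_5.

34

Intervening sets Z_4 = 3 and removes its equation (Z_4 <- |Z_1 - Z_3|).
Z_3 = 3·Z_2 + Z_1 + 6  [with Z_2=5, Z_1=6]  = 27
Z_5 = -Z_4 + 2·Z_2 + Z_3  [with Z_4=3, Z_2=5, Z_3=27]  = 34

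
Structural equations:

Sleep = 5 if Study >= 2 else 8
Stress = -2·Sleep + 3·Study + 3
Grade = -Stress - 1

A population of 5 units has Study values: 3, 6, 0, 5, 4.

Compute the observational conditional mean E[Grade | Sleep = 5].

-7.5

Conditioning on Sleep=5 selects the 4 unit(s) with Study ∈ {3, 6, 5, 4}. Their Grade values: -3, -12, -9, -6. Mean = -7.5.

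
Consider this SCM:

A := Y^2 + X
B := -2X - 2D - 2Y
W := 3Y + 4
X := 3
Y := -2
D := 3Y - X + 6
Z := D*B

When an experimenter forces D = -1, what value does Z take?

0

The intervention breaks the incoming arrows to D: D := 3Y - X + 6 no longer applies, and D = -1.
B = -2X - 2D - 2Y  [with X=3, D=-1, Y=-2]  = 0
Z = D*B  [with D=-1, B=0]  = 0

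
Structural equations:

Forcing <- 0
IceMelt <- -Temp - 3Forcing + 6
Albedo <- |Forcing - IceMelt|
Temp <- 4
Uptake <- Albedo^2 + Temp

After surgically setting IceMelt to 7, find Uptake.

do(IceMelt=7) replaces the equation IceMelt <- -Temp - 3Forcing + 6 with the constant IceMelt = 7.
Albedo = |Forcing - IceMelt|  [with Forcing=0, IceMelt=7]  = 7
Uptake = Albedo^2 + Temp  [with Albedo=7, Temp=4]  = 53

53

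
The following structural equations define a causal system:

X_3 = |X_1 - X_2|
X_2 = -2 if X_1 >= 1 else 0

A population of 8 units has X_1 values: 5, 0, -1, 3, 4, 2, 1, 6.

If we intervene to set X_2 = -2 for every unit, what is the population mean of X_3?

The intervention sets X_2=-2 in all 8 units regardless of X_1. Recomputing X_3 per unit gives 7, 2, 1, 5, 6, 4, 3, 8; average 4.5.

4.5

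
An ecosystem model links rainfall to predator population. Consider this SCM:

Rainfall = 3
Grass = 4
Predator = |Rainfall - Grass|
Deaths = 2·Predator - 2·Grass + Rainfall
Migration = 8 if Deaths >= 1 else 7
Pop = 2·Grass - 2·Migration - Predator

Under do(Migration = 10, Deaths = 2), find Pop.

-13

Setting Migration = 10, Deaths = 2 by intervention discards those variables' equations.
Predator = |Rainfall - Grass|  [with Rainfall=3, Grass=4]  = 1
Pop = 2·Grass - 2·Migration - Predator  [with Grass=4, Migration=10, Predator=1]  = -13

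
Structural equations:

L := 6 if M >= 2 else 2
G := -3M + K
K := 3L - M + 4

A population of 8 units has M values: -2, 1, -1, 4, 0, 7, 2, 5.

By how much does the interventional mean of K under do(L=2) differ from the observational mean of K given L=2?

-2.5

The intervention sets L=2 in all 8 units regardless of M. Recomputing K per unit gives 12, 9, 11, 6, 10, 3, 8, 5; average 8.
Observing L=2 restricts to units where L's equation naturally yields 2: M ∈ {-2, 1, -1, 0}. In that subpopulation K = 12, 9, 11, 10, mean 10.5.
Difference = 8 − 10.5 = -2.5.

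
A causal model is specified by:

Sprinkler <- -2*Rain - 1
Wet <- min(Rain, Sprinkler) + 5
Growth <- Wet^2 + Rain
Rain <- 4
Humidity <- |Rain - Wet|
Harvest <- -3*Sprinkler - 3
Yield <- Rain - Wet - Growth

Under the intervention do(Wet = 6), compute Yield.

The intervention breaks the incoming arrows to Wet: Wet <- min(Rain, Sprinkler) + 5 no longer applies, and Wet = 6.
Growth = Wet^2 + Rain  [with Wet=6, Rain=4]  = 40
Yield = Rain - Wet - Growth  [with Rain=4, Wet=6, Growth=40]  = -42

-42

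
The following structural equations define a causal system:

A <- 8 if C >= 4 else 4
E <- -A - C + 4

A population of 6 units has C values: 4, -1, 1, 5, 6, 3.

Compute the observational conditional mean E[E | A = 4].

-1

Observing A=4 restricts to units where A's equation naturally yields 4: C ∈ {-1, 1, 3}. In that subpopulation E = 1, -1, -3, mean -1.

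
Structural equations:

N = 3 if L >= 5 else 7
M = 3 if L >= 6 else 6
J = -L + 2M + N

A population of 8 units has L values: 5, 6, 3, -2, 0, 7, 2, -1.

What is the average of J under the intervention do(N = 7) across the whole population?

15

Under do(N=7), N's equation is replaced by N=7 for every unit. Per-unit J: 14, 7, 16, 21, 19, 6, 17, 20. Mean = 15.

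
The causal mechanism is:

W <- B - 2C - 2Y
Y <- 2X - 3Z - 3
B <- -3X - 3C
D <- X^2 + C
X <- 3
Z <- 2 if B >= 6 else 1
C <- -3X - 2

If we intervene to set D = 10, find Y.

do(D=10) replaces the equation D <- X^2 + C with the constant D = 10.
Since Y is not a descendant of the intervened variable, it is unaffected.
C = -3X - 2  [with X=3]  = -11
B = -3X - 3C  [with X=3, C=-11]  = 24
Z = 2 if B >= 6 else 1  [with B=24]  = 2
Y = 2X - 3Z - 3  [with X=3, Z=2]  = -3

-3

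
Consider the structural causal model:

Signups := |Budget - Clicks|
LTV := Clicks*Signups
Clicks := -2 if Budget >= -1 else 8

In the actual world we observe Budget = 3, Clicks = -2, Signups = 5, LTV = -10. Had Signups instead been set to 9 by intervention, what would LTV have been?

-18

The intervention breaks the incoming arrows to Signups: Signups := |Budget - Clicks| no longer applies, and Signups = 9.
Clicks = -2 if Budget >= -1 else 8  [with Budget=3]  = -2
LTV = Clicks*Signups  [with Clicks=-2, Signups=9]  = -18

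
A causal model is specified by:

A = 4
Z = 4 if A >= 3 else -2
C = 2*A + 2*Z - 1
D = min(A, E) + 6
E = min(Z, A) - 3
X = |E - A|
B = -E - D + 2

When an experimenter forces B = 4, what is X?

The intervention breaks the incoming arrows to B: B = -E - D + 2 no longer applies, and B = 4.
Since X is not a descendant of the intervened variable, it is unaffected.
Z = 4 if A >= 3 else -2  [with A=4]  = 4
E = min(Z, A) - 3  [with Z=4, A=4]  = 1
X = |E - A|  [with E=1, A=4]  = 3

3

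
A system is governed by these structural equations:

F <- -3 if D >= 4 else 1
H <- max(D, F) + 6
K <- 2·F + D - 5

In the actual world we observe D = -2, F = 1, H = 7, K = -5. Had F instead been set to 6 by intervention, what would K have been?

5

Under do(F=6), the mechanism F <- -3 if D >= 4 else 1 is discarded; F is fixed at 6.
K = 2·F + D - 5  [with F=6, D=-2]  = 5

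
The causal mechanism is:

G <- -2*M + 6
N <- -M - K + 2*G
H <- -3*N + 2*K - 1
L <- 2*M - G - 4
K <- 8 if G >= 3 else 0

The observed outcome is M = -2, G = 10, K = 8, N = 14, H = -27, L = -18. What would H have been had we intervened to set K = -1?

do(K=-1) replaces the equation K <- 8 if G >= 3 else 0 with the constant K = -1.
G = -2*M + 6  [with M=-2]  = 10
N = -M - K + 2*G  [with M=-2, K=-1, G=10]  = 23
H = -3*N + 2*K - 1  [with N=23, K=-1]  = -72

-72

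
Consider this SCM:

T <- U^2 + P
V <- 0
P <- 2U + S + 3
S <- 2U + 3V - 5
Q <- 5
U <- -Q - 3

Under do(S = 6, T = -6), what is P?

-7

Setting S = 6, T = -6 by intervention discards those variables' equations.
U = -Q - 3  [with Q=5]  = -8
P = 2U + S + 3  [with U=-8, S=6]  = -7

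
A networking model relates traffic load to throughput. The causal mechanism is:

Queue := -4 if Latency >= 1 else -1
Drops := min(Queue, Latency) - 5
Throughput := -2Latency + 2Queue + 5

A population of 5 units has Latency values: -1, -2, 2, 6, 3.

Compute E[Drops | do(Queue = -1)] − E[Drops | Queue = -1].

Under do(Queue=-1), Queue's equation is replaced by Queue=-1 for every unit. Per-unit Drops: -6, -7, -6, -6, -6. Mean = -6.2.
Observing Queue=-1 restricts to units where Queue's equation naturally yields -1: Latency ∈ {-1, -2}. In that subpopulation Drops = -6, -7, mean -6.5.
Difference = -6.2 − (-6.5) = 0.3.

0.3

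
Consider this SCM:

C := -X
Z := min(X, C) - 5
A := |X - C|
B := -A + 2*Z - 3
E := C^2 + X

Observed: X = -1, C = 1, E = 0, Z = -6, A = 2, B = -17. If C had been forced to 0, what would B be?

Under do(C=0), the mechanism C := -X is discarded; C is fixed at 0.
Z = min(X, C) - 5  [with X=-1, C=0]  = -6
A = |X - C|  [with X=-1, C=0]  = 1
B = -A + 2*Z - 3  [with A=1, Z=-6]  = -16

-16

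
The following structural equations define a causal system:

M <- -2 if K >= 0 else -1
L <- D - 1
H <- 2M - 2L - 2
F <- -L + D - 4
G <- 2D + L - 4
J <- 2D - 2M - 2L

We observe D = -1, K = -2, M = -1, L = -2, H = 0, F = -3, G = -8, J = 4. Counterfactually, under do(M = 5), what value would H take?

do(M=5) replaces the equation M <- -2 if K >= 0 else -1 with the constant M = 5.
L = D - 1  [with D=-1]  = -2
H = 2M - 2L - 2  [with M=5, L=-2]  = 12

12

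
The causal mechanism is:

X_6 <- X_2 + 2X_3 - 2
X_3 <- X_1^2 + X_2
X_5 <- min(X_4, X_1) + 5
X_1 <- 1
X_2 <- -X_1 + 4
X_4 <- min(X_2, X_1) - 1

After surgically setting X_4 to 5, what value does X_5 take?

6

Intervening sets X_4 = 5 and removes its equation (X_4 <- min(X_2, X_1) - 1).
X_5 = min(X_4, X_1) + 5  [with X_4=5, X_1=1]  = 6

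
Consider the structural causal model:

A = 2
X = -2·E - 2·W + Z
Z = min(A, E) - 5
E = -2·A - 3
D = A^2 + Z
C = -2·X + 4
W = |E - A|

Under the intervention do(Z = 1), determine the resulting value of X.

do(Z=1) replaces the equation Z = min(A, E) - 5 with the constant Z = 1.
E = -2·A - 3  [with A=2]  = -7
W = |E - A|  [with E=-7, A=2]  = 9
X = -2·E - 2·W + Z  [with E=-7, W=9, Z=1]  = -3

-3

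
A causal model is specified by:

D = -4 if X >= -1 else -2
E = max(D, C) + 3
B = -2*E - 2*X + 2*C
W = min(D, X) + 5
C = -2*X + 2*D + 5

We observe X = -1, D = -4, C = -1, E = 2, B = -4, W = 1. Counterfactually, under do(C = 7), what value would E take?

The intervention breaks the incoming arrows to C: C = -2*X + 2*D + 5 no longer applies, and C = 7.
D = -4 if X >= -1 else -2  [with X=-1]  = -4
E = max(D, C) + 3  [with D=-4, C=7]  = 10

10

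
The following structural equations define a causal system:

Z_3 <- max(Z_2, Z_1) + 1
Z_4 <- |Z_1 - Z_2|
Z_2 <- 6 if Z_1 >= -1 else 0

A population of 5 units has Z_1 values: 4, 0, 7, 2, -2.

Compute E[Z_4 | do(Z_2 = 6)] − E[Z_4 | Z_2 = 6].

Under do(Z_2=6), Z_2's equation is replaced by Z_2=6 for every unit. Per-unit Z_4: 2, 6, 1, 4, 8. Mean = 4.2.
Conditioning on Z_2=6 selects the 4 unit(s) with Z_1 ∈ {4, 0, 7, 2}. Their Z_4 values: 2, 6, 1, 4. Mean = 3.25.
Difference = 4.2 − 3.25 = 0.95.

0.95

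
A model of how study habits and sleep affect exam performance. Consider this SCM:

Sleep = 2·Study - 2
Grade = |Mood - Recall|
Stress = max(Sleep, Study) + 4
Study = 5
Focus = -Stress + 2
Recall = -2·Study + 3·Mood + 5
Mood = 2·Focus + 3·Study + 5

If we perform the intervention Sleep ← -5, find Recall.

Under do(Sleep=-5), the mechanism Sleep = 2·Study - 2 is discarded; Sleep is fixed at -5.
Stress = max(Sleep, Study) + 4  [with Sleep=-5, Study=5]  = 9
Focus = -Stress + 2  [with Stress=9]  = -7
Mood = 2·Focus + 3·Study + 5  [with Focus=-7, Study=5]  = 6
Recall = -2·Study + 3·Mood + 5  [with Study=5, Mood=6]  = 13

13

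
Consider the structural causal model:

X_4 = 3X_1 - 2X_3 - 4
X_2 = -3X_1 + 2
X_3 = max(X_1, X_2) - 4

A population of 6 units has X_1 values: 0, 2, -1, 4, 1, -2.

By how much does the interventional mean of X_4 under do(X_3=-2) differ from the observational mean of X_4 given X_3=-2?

-1

Under do(X_3=-2), X_3's equation is replaced by X_3=-2 for every unit. Per-unit X_4: 0, 6, -3, 12, 3, -6. Mean = 2.
Observing X_3=-2 restricts to units where X_3's equation naturally yields -2: X_1 ∈ {0, 2}. In that subpopulation X_4 = 0, 6, mean 3.
Difference = 2 − 3 = -1.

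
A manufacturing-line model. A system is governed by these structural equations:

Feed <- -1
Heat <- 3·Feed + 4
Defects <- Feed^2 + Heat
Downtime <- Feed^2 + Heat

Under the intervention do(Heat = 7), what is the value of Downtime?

Under do(Heat=7), the mechanism Heat <- 3·Feed + 4 is discarded; Heat is fixed at 7.
Downtime = Feed^2 + Heat  [with Feed=-1, Heat=7]  = 8

8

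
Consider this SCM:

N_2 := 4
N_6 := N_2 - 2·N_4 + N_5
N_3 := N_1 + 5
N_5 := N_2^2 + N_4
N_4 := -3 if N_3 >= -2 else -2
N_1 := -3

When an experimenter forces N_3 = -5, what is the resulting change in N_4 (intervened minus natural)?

1

The intervention breaks the incoming arrows to N_3: N_3 := N_1 + 5 no longer applies, and N_3 = -5.
N_4 = -3 if N_3 >= -2 else -2  [with N_3=-5]  = -2
Without intervention: N_3 = N_1 + 5  [with N_1=-3]  = 2; N_4 = -3 if N_3 >= -2 else -2  [with N_3=2]  = -3.
Change = -2 − (-3) = 1.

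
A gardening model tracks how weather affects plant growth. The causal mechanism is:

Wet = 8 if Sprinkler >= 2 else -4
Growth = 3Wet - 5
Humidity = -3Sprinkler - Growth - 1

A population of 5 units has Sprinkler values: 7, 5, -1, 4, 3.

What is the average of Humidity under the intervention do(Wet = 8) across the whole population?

The intervention sets Wet=8 in all 5 units regardless of Sprinkler. Recomputing Humidity per unit gives -41, -35, -17, -32, -29; average -30.8.

-30.8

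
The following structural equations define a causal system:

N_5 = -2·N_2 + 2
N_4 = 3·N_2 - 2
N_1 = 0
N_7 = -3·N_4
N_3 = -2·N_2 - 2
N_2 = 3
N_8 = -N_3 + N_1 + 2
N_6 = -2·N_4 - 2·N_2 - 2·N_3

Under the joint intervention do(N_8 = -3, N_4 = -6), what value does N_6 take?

22

The joint intervention fixes N_8 = -3, N_4 = -6, removing each variable's own equation.
N_3 = -2·N_2 - 2  [with N_2=3]  = -8
N_6 = -2·N_4 - 2·N_2 - 2·N_3  [with N_4=-6, N_2=3, N_3=-8]  = 22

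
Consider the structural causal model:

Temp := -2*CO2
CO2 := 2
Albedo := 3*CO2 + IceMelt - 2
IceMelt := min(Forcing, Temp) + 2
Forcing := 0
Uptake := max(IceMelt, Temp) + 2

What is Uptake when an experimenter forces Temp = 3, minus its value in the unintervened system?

The intervention breaks the incoming arrows to Temp: Temp := -2*CO2 no longer applies, and Temp = 3.
IceMelt = min(Forcing, Temp) + 2  [with Forcing=0, Temp=3]  = 2
Uptake = max(IceMelt, Temp) + 2  [with IceMelt=2, Temp=3]  = 5
Without intervention: Temp = -2*CO2  [with CO2=2]  = -4; IceMelt = min(Forcing, Temp) + 2  [with Forcing=0, Temp=-4]  = -2; Uptake = max(IceMelt, Temp) + 2  [with IceMelt=-2, Temp=-4]  = 0.
Change = 5 − 0 = 5.

5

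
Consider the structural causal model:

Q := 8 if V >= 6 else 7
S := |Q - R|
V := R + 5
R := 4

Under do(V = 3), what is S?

3

Under do(V=3), the mechanism V := R + 5 is discarded; V is fixed at 3.
Q = 8 if V >= 6 else 7  [with V=3]  = 7
S = |Q - R|  [with Q=7, R=4]  = 3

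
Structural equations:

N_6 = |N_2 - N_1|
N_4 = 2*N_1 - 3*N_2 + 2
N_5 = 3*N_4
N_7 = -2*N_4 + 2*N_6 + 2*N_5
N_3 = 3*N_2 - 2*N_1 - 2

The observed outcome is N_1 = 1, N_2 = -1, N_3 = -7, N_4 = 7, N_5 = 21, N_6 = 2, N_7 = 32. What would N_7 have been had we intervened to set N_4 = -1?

0

The intervention breaks the incoming arrows to N_4: N_4 = 2*N_1 - 3*N_2 + 2 no longer applies, and N_4 = -1.
N_5 = 3*N_4  [with N_4=-1]  = -3
N_6 = |N_2 - N_1|  [with N_2=-1, N_1=1]  = 2
N_7 = -2*N_4 + 2*N_6 + 2*N_5  [with N_4=-1, N_6=2, N_5=-3]  = 0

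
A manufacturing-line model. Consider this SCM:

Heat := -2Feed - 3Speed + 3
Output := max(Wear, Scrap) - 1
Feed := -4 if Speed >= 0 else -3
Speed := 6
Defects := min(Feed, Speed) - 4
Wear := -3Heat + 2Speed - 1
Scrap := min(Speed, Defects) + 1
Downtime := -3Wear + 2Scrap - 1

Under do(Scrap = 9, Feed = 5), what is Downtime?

The joint intervention fixes Scrap = 9, Feed = 5, removing each variable's own equation.
Heat = -2Feed - 3Speed + 3  [with Feed=5, Speed=6]  = -25
Wear = -3Heat + 2Speed - 1  [with Heat=-25, Speed=6]  = 86
Downtime = -3Wear + 2Scrap - 1  [with Wear=86, Scrap=9]  = -241

-241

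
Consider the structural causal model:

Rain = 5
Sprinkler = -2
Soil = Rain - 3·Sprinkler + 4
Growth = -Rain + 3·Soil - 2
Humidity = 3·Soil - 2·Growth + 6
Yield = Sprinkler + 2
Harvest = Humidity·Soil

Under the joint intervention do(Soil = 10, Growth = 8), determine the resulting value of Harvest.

200

Under do(Soil = 10, Growth = 8), each intervened variable's structural equation is replaced by its fixed value.
Humidity = 3·Soil - 2·Growth + 6  [with Soil=10, Growth=8]  = 20
Harvest = Humidity·Soil  [with Humidity=20, Soil=10]  = 200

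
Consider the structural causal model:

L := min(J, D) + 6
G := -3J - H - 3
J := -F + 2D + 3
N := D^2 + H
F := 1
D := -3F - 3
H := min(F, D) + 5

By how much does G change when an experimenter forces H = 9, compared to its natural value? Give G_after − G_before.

-10

do(H=9) replaces the equation H := min(F, D) + 5 with the constant H = 9.
D = -3F - 3  [with F=1]  = -6
J = -F + 2D + 3  [with F=1, D=-6]  = -10
G = -3J - H - 3  [with J=-10, H=9]  = 18
Without intervention: D = -3F - 3  [with F=1]  = -6; H = min(F, D) + 5  [with F=1, D=-6]  = -1; J = -F + 2D + 3  [with F=1, D=-6]  = -10; G = -3J - H - 3  [with J=-10, H=-1]  = 28.
Change = 18 − 28 = -10.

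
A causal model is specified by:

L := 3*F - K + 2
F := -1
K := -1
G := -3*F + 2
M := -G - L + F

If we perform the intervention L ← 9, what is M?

-15

Intervening sets L = 9 and removes its equation (L := 3*F - K + 2).
G = -3*F + 2  [with F=-1]  = 5
M = -G - L + F  [with G=5, L=9, F=-1]  = -15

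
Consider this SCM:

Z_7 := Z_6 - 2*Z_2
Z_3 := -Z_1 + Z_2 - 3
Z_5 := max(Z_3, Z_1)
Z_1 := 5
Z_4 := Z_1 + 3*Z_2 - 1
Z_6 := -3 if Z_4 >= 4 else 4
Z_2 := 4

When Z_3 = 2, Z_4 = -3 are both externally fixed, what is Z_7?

Under do(Z_3 = 2, Z_4 = -3), each intervened variable's structural equation is replaced by its fixed value.
Z_6 = -3 if Z_4 >= 4 else 4  [with Z_4=-3]  = 4
Z_7 = Z_6 - 2*Z_2  [with Z_6=4, Z_2=4]  = -4

-4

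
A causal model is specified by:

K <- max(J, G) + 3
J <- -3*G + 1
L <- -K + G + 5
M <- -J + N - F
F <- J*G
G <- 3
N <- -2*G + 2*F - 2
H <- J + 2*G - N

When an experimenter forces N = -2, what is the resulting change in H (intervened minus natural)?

Intervening sets N = -2 and removes its equation (N <- -2*G + 2*F - 2).
J = -3*G + 1  [with G=3]  = -8
H = J + 2*G - N  [with J=-8, G=3, N=-2]  = 0
Without intervention: J = -3*G + 1  [with G=3]  = -8; F = J*G  [with J=-8, G=3]  = -24; N = -2*G + 2*F - 2  [with G=3, F=-24]  = -56; H = J + 2*G - N  [with J=-8, G=3, N=-56]  = 54.
Change = 0 − 54 = -54.

-54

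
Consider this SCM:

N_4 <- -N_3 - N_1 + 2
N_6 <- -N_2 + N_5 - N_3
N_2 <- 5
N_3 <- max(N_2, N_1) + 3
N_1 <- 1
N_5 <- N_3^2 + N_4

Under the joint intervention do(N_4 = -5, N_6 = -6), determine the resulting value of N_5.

Setting N_4 = -5, N_6 = -6 by intervention discards those variables' equations.
N_3 = max(N_2, N_1) + 3  [with N_2=5, N_1=1]  = 8
N_5 = N_3^2 + N_4  [with N_3=8, N_4=-5]  = 59

59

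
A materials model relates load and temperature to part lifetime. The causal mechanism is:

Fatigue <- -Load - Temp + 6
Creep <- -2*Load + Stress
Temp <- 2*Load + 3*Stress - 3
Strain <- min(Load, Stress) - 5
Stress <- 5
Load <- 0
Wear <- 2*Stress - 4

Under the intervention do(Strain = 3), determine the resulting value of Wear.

6

The intervention breaks the incoming arrows to Strain: Strain <- min(Load, Stress) - 5 no longer applies, and Strain = 3.
No directed path runs from Strain to Wear, so Wear keeps its natural value.
Wear = 2*Stress - 4  [with Stress=5]  = 6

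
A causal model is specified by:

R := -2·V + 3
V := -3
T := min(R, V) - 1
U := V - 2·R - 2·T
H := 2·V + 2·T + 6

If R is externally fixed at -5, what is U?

do(R=-5) replaces the equation R := -2·V + 3 with the constant R = -5.
T = min(R, V) - 1  [with R=-5, V=-3]  = -6
U = V - 2·R - 2·T  [with V=-3, R=-5, T=-6]  = 19

19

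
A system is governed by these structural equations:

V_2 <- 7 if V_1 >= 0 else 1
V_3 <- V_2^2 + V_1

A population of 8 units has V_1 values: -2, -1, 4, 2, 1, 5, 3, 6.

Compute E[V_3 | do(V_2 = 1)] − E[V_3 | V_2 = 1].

The intervention sets V_2=1 in all 8 units regardless of V_1. Recomputing V_3 per unit gives -1, 0, 5, 3, 2, 6, 4, 7; average 3.25.
Conditioning on V_2=1 selects the 2 unit(s) with V_1 ∈ {-2, -1}. Their V_3 values: -1, 0. Mean = -0.5.
Difference = 3.25 − (-0.5) = 3.75.

3.75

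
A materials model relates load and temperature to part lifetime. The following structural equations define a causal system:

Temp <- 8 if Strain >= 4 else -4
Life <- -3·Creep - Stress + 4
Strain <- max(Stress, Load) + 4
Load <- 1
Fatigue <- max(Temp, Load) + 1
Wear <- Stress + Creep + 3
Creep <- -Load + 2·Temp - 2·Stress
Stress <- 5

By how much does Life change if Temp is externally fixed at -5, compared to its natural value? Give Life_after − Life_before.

do(Temp=-5) replaces the equation Temp <- 8 if Strain >= 4 else -4 with the constant Temp = -5.
Creep = -Load + 2·Temp - 2·Stress  [with Load=1, Temp=-5, Stress=5]  = -21
Life = -3·Creep - Stress + 4  [with Creep=-21, Stress=5]  = 62
Without intervention: Strain = max(Stress, Load) + 4  [with Stress=5, Load=1]  = 9; Temp = 8 if Strain >= 4 else -4  [with Strain=9]  = 8; Creep = -Load + 2·Temp - 2·Stress  [with Load=1, Temp=8, Stress=5]  = 5; Life = -3·Creep - Stress + 4  [with Creep=5, Stress=5]  = -16.
Change = 62 − (-16) = 78.

78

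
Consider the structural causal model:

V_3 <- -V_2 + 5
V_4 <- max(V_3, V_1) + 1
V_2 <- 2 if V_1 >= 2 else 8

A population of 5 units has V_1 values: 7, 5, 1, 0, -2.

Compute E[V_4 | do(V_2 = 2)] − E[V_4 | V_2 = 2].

Every unit gets V_2=2 under the intervention. V_4 values become 8, 6, 4, 4, 4; E[V_4|do(V_2=2)] = 5.2.
Observing V_2=2 restricts to units where V_2's equation naturally yields 2: V_1 ∈ {7, 5}. In that subpopulation V_4 = 8, 6, mean 7.
Difference = 5.2 − 7 = -1.8.

-1.8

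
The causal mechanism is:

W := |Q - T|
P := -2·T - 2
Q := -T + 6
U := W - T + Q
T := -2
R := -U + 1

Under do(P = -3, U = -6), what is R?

7

Setting P = -3, U = -6 by intervention discards those variables' equations.
R = -U + 1  [with U=-6]  = 7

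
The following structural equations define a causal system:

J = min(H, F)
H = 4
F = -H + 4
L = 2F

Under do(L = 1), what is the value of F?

The intervention breaks the incoming arrows to L: L = 2F no longer applies, and L = 1.
Since F is not a descendant of the intervened variable, it is unaffected.
F = -H + 4  [with H=4]  = 0

0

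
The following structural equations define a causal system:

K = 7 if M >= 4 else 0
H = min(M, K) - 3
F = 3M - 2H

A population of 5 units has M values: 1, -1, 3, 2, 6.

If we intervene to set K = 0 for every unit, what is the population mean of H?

-3.2

The intervention sets K=0 in all 5 units regardless of M. Recomputing H per unit gives -3, -4, -3, -3, -3; average -3.2.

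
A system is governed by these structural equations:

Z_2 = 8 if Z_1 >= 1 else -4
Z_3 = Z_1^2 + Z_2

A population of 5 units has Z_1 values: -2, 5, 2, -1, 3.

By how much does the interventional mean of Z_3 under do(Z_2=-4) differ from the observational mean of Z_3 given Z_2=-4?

6.1

Under do(Z_2=-4), Z_2's equation is replaced by Z_2=-4 for every unit. Per-unit Z_3: 0, 21, 0, -3, 5. Mean = 4.6.
Conditioning on Z_2=-4 selects the 2 unit(s) with Z_1 ∈ {-2, -1}. Their Z_3 values: 0, -3. Mean = -1.5.
Difference = 4.6 − (-1.5) = 6.1.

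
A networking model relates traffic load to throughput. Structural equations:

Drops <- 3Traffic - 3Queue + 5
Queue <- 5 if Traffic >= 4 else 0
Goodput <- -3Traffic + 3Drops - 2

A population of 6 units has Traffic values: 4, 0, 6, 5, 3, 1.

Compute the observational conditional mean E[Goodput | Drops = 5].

5.5

Observing Drops=5 restricts to units where Drops's equation naturally yields 5: Traffic ∈ {0, 5}. In that subpopulation Goodput = 13, -2, mean 5.5.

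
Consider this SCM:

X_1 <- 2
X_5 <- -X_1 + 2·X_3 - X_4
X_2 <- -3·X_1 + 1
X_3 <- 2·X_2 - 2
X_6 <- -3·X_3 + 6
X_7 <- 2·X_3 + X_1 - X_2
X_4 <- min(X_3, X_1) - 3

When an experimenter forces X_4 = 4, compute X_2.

-5

The intervention breaks the incoming arrows to X_4: X_4 <- min(X_3, X_1) - 3 no longer applies, and X_4 = 4.
Since X_2 is not a descendant of the intervened variable, it is unaffected.
X_2 = -3·X_1 + 1  [with X_1=2]  = -5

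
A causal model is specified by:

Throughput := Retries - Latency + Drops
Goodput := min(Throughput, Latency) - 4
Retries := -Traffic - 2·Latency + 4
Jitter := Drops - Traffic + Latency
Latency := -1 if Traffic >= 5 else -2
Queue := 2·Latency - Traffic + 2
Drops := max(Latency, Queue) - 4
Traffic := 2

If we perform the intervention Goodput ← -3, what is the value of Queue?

Under do(Goodput=-3), the mechanism Goodput := min(Throughput, Latency) - 4 is discarded; Goodput is fixed at -3.
No directed path runs from Goodput to Queue, so Queue keeps its natural value.
Latency = -1 if Traffic >= 5 else -2  [with Traffic=2]  = -2
Queue = 2·Latency - Traffic + 2  [with Latency=-2, Traffic=2]  = -4

-4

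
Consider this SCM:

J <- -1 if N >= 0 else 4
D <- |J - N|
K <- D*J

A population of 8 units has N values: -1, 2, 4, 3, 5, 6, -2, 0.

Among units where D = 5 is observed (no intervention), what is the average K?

7.5

Conditioning on D=5 selects the 2 unit(s) with N ∈ {-1, 4}. Their K values: 20, -5. Mean = 7.5.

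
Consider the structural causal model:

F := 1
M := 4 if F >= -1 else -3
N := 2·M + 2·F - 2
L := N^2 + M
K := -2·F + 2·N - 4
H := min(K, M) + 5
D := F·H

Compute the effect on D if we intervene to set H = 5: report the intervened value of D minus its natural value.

Intervening sets H = 5 and removes its equation (H := min(K, M) + 5).
D = F·H  [with F=1, H=5]  = 5
Without intervention: M = 4 if F >= -1 else -3  [with F=1]  = 4; N = 2·M + 2·F - 2  [with M=4, F=1]  = 8; K = -2·F + 2·N - 4  [with F=1, N=8]  = 10; H = min(K, M) + 5  [with K=10, M=4]  = 9; D = F·H  [with F=1, H=9]  = 9.
Change = 5 − 9 = -4.

-4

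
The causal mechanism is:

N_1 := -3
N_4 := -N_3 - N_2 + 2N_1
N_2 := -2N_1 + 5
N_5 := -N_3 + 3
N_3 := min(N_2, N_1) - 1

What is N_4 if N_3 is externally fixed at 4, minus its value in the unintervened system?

-8

The intervention breaks the incoming arrows to N_3: N_3 := min(N_2, N_1) - 1 no longer applies, and N_3 = 4.
N_2 = -2N_1 + 5  [with N_1=-3]  = 11
N_4 = -N_3 - N_2 + 2N_1  [with N_3=4, N_2=11, N_1=-3]  = -21
Without intervention: N_2 = -2N_1 + 5  [with N_1=-3]  = 11; N_3 = min(N_2, N_1) - 1  [with N_2=11, N_1=-3]  = -4; N_4 = -N_3 - N_2 + 2N_1  [with N_3=-4, N_2=11, N_1=-3]  = -13.
Change = -21 − (-13) = -8.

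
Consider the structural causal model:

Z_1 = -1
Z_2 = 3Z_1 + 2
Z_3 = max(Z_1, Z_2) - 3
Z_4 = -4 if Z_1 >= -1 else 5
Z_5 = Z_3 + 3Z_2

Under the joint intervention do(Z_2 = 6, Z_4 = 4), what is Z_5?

21

Setting Z_2 = 6, Z_4 = 4 by intervention discards those variables' equations.
Z_3 = max(Z_1, Z_2) - 3  [with Z_1=-1, Z_2=6]  = 3
Z_5 = Z_3 + 3Z_2  [with Z_3=3, Z_2=6]  = 21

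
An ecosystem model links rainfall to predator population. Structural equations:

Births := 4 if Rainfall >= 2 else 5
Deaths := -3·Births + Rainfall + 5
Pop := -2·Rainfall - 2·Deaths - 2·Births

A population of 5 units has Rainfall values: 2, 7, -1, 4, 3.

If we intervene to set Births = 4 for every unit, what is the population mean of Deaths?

-4

Every unit gets Births=4 under the intervention. Deaths values become -5, 0, -8, -3, -4; E[Deaths|do(Births=4)] = -4.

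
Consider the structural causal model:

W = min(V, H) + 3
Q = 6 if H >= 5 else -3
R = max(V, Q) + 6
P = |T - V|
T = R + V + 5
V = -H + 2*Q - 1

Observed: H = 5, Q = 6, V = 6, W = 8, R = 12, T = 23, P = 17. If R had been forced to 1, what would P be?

Under do(R=1), the mechanism R = max(V, Q) + 6 is discarded; R is fixed at 1.
Q = 6 if H >= 5 else -3  [with H=5]  = 6
V = -H + 2*Q - 1  [with H=5, Q=6]  = 6
T = R + V + 5  [with R=1, V=6]  = 12
P = |T - V|  [with T=12, V=6]  = 6

6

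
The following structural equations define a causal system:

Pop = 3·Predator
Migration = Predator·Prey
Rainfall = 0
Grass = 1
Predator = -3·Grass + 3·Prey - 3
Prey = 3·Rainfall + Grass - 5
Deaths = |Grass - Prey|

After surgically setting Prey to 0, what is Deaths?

1

do(Prey=0) replaces the equation Prey = 3·Rainfall + Grass - 5 with the constant Prey = 0.
Deaths = |Grass - Prey|  [with Grass=1, Prey=0]  = 1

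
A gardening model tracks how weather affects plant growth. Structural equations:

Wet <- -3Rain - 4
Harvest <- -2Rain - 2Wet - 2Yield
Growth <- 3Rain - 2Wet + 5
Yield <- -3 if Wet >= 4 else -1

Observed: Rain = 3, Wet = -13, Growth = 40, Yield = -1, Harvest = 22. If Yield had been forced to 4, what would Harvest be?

Intervening sets Yield = 4 and removes its equation (Yield <- -3 if Wet >= 4 else -1).
Wet = -3Rain - 4  [with Rain=3]  = -13
Harvest = -2Rain - 2Wet - 2Yield  [with Rain=3, Wet=-13, Yield=4]  = 12

12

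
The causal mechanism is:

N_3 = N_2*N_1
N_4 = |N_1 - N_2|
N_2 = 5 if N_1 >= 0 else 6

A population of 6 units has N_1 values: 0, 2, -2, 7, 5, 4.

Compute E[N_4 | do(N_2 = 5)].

Every unit gets N_2=5 under the intervention. N_4 values become 5, 3, 7, 2, 0, 1; E[N_4|do(N_2=5)] = 3.

3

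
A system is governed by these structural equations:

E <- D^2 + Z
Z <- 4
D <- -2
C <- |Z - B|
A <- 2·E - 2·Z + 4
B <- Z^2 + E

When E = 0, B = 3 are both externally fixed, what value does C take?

Setting E = 0, B = 3 by intervention discards those variables' equations.
C = |Z - B|  [with Z=4, B=3]  = 1

1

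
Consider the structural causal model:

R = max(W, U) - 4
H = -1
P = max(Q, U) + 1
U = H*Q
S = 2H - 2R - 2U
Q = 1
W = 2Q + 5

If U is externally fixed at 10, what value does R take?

6

The intervention breaks the incoming arrows to U: U = H*Q no longer applies, and U = 10.
W = 2Q + 5  [with Q=1]  = 7
R = max(W, U) - 4  [with W=7, U=10]  = 6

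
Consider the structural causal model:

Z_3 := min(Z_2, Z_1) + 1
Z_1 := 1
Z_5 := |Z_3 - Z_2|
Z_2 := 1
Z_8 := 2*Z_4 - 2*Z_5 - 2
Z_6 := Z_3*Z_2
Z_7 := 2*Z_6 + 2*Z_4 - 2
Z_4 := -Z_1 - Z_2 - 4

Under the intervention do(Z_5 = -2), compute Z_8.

do(Z_5=-2) replaces the equation Z_5 := |Z_3 - Z_2| with the constant Z_5 = -2.
Z_4 = -Z_1 - Z_2 - 4  [with Z_1=1, Z_2=1]  = -6
Z_8 = 2*Z_4 - 2*Z_5 - 2  [with Z_4=-6, Z_5=-2]  = -10

-10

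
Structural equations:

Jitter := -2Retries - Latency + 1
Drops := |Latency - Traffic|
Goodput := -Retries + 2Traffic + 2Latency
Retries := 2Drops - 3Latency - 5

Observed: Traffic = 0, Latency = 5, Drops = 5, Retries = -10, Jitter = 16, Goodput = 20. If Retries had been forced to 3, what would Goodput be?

7

Under do(Retries=3), the mechanism Retries := 2Drops - 3Latency - 5 is discarded; Retries is fixed at 3.
Goodput = -Retries + 2Traffic + 2Latency  [with Retries=3, Traffic=0, Latency=5]  = 7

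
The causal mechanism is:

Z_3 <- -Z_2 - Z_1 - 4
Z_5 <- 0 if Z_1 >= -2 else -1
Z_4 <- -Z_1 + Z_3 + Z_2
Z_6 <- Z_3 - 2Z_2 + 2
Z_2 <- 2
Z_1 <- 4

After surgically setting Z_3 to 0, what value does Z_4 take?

-2

The intervention breaks the incoming arrows to Z_3: Z_3 <- -Z_2 - Z_1 - 4 no longer applies, and Z_3 = 0.
Z_4 = -Z_1 + Z_3 + Z_2  [with Z_1=4, Z_3=0, Z_2=2]  = -2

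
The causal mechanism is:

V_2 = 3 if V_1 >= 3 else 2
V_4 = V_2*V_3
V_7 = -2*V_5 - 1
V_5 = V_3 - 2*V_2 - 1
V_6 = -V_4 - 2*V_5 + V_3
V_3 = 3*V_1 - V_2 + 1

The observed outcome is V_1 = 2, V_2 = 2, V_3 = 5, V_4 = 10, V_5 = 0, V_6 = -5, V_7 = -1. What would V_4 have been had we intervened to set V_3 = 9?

18

The intervention breaks the incoming arrows to V_3: V_3 = 3*V_1 - V_2 + 1 no longer applies, and V_3 = 9.
V_2 = 3 if V_1 >= 3 else 2  [with V_1=2]  = 2
V_4 = V_2*V_3  [with V_2=2, V_3=9]  = 18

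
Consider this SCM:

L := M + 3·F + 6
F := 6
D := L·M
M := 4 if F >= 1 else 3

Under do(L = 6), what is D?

24

The intervention breaks the incoming arrows to L: L := M + 3·F + 6 no longer applies, and L = 6.
M = 4 if F >= 1 else 3  [with F=6]  = 4
D = L·M  [with L=6, M=4]  = 24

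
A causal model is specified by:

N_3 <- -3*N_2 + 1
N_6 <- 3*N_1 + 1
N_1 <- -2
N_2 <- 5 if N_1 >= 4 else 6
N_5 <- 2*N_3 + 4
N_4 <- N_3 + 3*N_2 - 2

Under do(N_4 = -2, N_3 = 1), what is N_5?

The joint intervention fixes N_4 = -2, N_3 = 1, removing each variable's own equation.
N_5 = 2*N_3 + 4  [with N_3=1]  = 6

6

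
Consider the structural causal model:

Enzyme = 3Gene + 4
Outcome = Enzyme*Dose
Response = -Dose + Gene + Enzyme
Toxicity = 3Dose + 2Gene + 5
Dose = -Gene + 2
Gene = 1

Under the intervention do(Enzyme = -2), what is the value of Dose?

Under do(Enzyme=-2), the mechanism Enzyme = 3Gene + 4 is discarded; Enzyme is fixed at -2.
Since Dose is not a descendant of the intervened variable, it is unaffected.
Dose = -Gene + 2  [with Gene=1]  = 1

1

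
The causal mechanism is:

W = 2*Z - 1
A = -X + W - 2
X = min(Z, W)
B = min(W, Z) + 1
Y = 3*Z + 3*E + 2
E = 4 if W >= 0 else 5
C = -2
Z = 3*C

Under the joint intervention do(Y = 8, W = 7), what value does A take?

Under do(Y = 8, W = 7), each intervened variable's structural equation is replaced by its fixed value.
Z = 3*C  [with C=-2]  = -6
X = min(Z, W)  [with Z=-6, W=7]  = -6
A = -X + W - 2  [with X=-6, W=7]  = 11

11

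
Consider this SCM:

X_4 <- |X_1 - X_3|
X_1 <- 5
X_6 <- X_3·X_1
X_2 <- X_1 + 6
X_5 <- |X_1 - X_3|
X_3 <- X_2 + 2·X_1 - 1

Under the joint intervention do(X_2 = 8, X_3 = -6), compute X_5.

Under do(X_2 = 8, X_3 = -6), each intervened variable's structural equation is replaced by its fixed value.
X_5 = |X_1 - X_3|  [with X_1=5, X_3=-6]  = 11

11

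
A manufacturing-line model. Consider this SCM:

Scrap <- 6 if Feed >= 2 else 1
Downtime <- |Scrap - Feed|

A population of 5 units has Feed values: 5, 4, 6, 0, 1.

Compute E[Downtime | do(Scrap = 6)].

2.8

The intervention sets Scrap=6 in all 5 units regardless of Feed. Recomputing Downtime per unit gives 1, 2, 0, 6, 5; average 2.8.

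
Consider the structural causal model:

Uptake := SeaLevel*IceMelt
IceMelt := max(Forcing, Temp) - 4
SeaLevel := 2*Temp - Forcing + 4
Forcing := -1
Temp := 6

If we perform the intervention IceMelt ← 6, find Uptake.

102

do(IceMelt=6) replaces the equation IceMelt := max(Forcing, Temp) - 4 with the constant IceMelt = 6.
SeaLevel = 2*Temp - Forcing + 4  [with Temp=6, Forcing=-1]  = 17
Uptake = SeaLevel*IceMelt  [with SeaLevel=17, IceMelt=6]  = 102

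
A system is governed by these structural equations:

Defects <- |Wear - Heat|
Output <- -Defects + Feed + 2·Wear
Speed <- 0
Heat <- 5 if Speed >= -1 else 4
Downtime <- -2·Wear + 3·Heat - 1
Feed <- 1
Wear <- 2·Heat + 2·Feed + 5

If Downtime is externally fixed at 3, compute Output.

23

Intervening sets Downtime = 3 and removes its equation (Downtime <- -2·Wear + 3·Heat - 1).
Since Output is not a descendant of the intervened variable, it is unaffected.
Heat = 5 if Speed >= -1 else 4  [with Speed=0]  = 5
Wear = 2·Heat + 2·Feed + 5  [with Heat=5, Feed=1]  = 17
Defects = |Wear - Heat|  [with Wear=17, Heat=5]  = 12
Output = -Defects + Feed + 2·Wear  [with Defects=12, Feed=1, Wear=17]  = 23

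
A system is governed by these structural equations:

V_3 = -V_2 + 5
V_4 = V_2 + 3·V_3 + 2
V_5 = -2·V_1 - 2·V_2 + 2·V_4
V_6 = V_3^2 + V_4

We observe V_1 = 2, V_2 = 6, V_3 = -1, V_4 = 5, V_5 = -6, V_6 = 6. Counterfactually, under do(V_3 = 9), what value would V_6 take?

The intervention breaks the incoming arrows to V_3: V_3 = -V_2 + 5 no longer applies, and V_3 = 9.
V_4 = V_2 + 3·V_3 + 2  [with V_2=6, V_3=9]  = 35
V_6 = V_3^2 + V_4  [with V_3=9, V_4=35]  = 116

116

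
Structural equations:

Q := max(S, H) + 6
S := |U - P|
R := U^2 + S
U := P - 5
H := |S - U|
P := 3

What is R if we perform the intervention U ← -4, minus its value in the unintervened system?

14

Under do(U=-4), the mechanism U := P - 5 is discarded; U is fixed at -4.
S = |U - P|  [with U=-4, P=3]  = 7
R = U^2 + S  [with U=-4, S=7]  = 23
Without intervention: U = P - 5  [with P=3]  = -2; S = |U - P|  [with U=-2, P=3]  = 5; R = U^2 + S  [with U=-2, S=5]  = 9.
Change = 23 − 9 = 14.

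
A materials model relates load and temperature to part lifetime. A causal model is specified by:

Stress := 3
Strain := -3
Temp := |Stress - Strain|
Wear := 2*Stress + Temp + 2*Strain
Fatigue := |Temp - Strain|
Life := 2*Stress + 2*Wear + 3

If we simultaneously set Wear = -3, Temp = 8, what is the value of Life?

3

The joint intervention fixes Wear = -3, Temp = 8, removing each variable's own equation.
Life = 2*Stress + 2*Wear + 3  [with Stress=3, Wear=-3]  = 3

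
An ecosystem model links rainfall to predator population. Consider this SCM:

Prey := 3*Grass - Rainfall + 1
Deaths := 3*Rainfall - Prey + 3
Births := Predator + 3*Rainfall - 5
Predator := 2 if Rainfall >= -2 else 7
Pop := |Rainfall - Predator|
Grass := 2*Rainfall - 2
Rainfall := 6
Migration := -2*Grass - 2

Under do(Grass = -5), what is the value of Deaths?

Under do(Grass=-5), the mechanism Grass := 2*Rainfall - 2 is discarded; Grass is fixed at -5.
Prey = 3*Grass - Rainfall + 1  [with Grass=-5, Rainfall=6]  = -20
Deaths = 3*Rainfall - Prey + 3  [with Rainfall=6, Prey=-20]  = 41

41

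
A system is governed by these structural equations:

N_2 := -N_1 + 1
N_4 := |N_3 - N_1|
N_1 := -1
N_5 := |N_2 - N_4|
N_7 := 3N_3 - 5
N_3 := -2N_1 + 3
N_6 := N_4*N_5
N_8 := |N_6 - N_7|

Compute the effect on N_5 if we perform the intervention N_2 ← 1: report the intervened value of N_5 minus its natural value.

do(N_2=1) replaces the equation N_2 := -N_1 + 1 with the constant N_2 = 1.
N_3 = -2N_1 + 3  [with N_1=-1]  = 5
N_4 = |N_3 - N_1|  [with N_3=5, N_1=-1]  = 6
N_5 = |N_2 - N_4|  [with N_2=1, N_4=6]  = 5
Without intervention: N_2 = -N_1 + 1  [with N_1=-1]  = 2; N_3 = -2N_1 + 3  [with N_1=-1]  = 5; N_4 = |N_3 - N_1|  [with N_3=5, N_1=-1]  = 6; N_5 = |N_2 - N_4|  [with N_2=2, N_4=6]  = 4.
Change = 5 − 4 = 1.

1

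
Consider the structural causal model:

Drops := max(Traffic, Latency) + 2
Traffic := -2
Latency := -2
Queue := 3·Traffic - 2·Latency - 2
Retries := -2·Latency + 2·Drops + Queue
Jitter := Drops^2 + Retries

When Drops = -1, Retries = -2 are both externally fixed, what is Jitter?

-1

The joint intervention fixes Drops = -1, Retries = -2, removing each variable's own equation.
Jitter = Drops^2 + Retries  [with Drops=-1, Retries=-2]  = -1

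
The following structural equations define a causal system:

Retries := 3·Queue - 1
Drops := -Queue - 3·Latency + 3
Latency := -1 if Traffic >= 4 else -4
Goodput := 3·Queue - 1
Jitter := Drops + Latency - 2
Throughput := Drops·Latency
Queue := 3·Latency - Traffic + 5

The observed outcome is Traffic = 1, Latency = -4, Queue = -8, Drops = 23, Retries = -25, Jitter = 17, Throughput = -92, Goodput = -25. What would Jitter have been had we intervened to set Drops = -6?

Under do(Drops=-6), the mechanism Drops := -Queue - 3·Latency + 3 is discarded; Drops is fixed at -6.
Latency = -1 if Traffic >= 4 else -4  [with Traffic=1]  = -4
Jitter = Drops + Latency - 2  [with Drops=-6, Latency=-4]  = -12

-12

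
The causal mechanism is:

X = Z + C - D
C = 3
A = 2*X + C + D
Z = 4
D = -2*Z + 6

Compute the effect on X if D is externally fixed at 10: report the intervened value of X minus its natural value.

The intervention breaks the incoming arrows to D: D = -2*Z + 6 no longer applies, and D = 10.
X = Z + C - D  [with Z=4, C=3, D=10]  = -3
Without intervention: D = -2*Z + 6  [with Z=4]  = -2; X = Z + C - D  [with Z=4, C=3, D=-2]  = 9.
Change = -3 − 9 = -12.

-12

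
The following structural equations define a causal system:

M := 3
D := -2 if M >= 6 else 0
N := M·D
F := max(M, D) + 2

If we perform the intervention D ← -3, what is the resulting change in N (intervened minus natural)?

The intervention breaks the incoming arrows to D: D := -2 if M >= 6 else 0 no longer applies, and D = -3.
N = M·D  [with M=3, D=-3]  = -9
Without intervention: D = -2 if M >= 6 else 0  [with M=3]  = 0; N = M·D  [with M=3, D=0]  = 0.
Change = -9 − 0 = -9.

-9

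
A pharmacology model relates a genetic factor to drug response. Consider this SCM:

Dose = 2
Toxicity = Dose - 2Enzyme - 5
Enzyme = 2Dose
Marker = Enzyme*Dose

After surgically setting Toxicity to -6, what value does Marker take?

Under do(Toxicity=-6), the mechanism Toxicity = Dose - 2Enzyme - 5 is discarded; Toxicity is fixed at -6.
Since Marker is not a descendant of the intervened variable, it is unaffected.
Enzyme = 2Dose  [with Dose=2]  = 4
Marker = Enzyme*Dose  [with Enzyme=4, Dose=2]  = 8

8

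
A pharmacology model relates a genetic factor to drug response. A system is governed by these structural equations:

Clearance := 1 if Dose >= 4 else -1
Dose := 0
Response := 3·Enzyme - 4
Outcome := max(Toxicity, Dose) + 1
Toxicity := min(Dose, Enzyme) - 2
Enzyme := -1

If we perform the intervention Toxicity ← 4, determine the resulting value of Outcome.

Under do(Toxicity=4), the mechanism Toxicity := min(Dose, Enzyme) - 2 is discarded; Toxicity is fixed at 4.
Outcome = max(Toxicity, Dose) + 1  [with Toxicity=4, Dose=0]  = 5

5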